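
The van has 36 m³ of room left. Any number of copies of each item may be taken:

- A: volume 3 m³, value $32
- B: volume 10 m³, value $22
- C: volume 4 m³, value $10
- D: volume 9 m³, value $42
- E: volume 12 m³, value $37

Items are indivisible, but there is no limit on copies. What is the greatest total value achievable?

$384

Best value-per-unit is A at 32/3, and filling with it alone uses volume 12×3=36. No mix of the others beats 12×32 = 384.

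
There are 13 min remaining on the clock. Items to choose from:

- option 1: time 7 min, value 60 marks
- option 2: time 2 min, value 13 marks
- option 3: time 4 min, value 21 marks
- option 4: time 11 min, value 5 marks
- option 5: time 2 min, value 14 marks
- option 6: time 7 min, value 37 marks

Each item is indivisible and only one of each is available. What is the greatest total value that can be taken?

95 marks

This is a 0/1 knapsack; check combinations near the capacity.
- option 1+option 3+option 5: time 7+4+2=13, value 60+21+14=95
- option 1+option 2+option 3: time 7+2+4=13, value 60+13+21=94
- option 1+option 2+option 5: time 7+2+2=11, value 60+13+14=87
Best: 95 marks.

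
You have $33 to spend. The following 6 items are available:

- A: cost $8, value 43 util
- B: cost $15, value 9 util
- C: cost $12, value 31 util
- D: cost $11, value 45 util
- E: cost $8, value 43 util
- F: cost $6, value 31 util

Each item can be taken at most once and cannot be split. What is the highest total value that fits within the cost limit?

162 util

Check high-value combinations within $33:
- A+D+E+F: cost 8+11+8+6=33, value 43+45+43+31=162
- A+D+E: cost 8+11+8=27, value 43+45+43=131
- A+D+F: cost 8+11+6=25, value 43+45+31=119
- D+E+F: cost 11+8+6=25, value 45+43+31=119
- A+C+D: cost 8+12+11=31, value 43+31+45=119
Best: 162 util.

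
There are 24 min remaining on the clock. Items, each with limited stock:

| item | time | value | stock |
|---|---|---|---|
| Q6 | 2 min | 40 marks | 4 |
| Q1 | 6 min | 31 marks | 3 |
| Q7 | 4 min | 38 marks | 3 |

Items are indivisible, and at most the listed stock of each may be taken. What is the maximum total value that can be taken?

Top feasible selections:
- 4×Q6 + 3×Q7: time 20, value 274
- 4×Q6 + 1×Q1 + 2×Q7: time 22, value 267
- 3×Q6 + 1×Q1 + 3×Q7: time 24, value 265
Best: 274 marks.

274 marks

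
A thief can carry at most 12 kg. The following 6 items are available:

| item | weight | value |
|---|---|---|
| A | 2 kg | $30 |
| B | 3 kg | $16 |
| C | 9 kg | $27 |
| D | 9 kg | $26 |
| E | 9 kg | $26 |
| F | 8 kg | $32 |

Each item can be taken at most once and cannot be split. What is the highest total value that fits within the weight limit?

Check high-value combinations within 12 kg:
- A+F: weight 2+8=10, value 30+32=62
- A+C: weight 2+9=11, value 30+27=57
- A+D: weight 2+9=11, value 30+26=56
- A+E: weight 2+9=11, value 30+26=56
- B+F: weight 3+8=11, value 16+32=48
Best: $62.

$62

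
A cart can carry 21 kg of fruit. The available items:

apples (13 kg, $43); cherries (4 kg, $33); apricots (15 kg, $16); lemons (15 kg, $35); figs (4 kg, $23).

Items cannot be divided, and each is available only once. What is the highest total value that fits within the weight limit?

$99

Check high-value combinations within 21 kg:
- apples+cherries+figs: weight 13+4+4=21, value 43+33+23=99
- apples+cherries: weight 13+4=17, value 43+33=76
- cherries+lemons: weight 4+15=19, value 33+35=68
- apples+figs: weight 13+4=17, value 43+23=66
- lemons+figs: weight 15+4=19, value 35+23=58
Best: $99.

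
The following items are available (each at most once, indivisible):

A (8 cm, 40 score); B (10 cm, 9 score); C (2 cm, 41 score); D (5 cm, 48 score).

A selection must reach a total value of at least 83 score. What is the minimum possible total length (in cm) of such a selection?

Subsets with value ≥ 83, sorted by total length:
- C+D: length 7, value 89
- A+D: length 13, value 88
- A+C+D: length 15, value 129
- B+C+D: length 17, value 98
Minimum length: 7 cm.

7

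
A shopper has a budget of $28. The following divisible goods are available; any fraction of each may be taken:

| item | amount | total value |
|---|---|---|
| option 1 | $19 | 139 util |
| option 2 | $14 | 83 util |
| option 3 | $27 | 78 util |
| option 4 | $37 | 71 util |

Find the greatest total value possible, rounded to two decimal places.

192.36

Take in order of value per unit:
- option 1 (139/19 per unit): all 19 → value 139, running total 139.00
- option 2 (83/14 per unit): 9 of 14 → value 9×83/14 = 53.3571, running total 192.36
Total 192.36.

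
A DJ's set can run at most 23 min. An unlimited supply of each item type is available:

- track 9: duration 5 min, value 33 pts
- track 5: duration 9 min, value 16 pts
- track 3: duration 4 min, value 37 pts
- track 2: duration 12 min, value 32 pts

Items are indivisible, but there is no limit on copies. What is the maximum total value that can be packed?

Best value-per-unit is track 3 at 37/4, and filling with it alone uses duration 5×4=20. No mix of the others beats 5×37 = 185.

185 pts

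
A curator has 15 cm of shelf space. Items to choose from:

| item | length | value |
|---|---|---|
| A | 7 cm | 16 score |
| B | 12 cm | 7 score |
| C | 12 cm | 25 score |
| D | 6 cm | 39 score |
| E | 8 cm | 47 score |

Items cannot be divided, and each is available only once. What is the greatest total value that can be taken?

Check high-value combinations within 15 cm:
- D+E: length 6+8=14, value 39+47=86
- A+E: length 7+8=15, value 16+47=63
- A+D: length 7+6=13, value 16+39=55
- E: length 8, value 47
- D: length 6, value 39
Best: 86 score.

86 score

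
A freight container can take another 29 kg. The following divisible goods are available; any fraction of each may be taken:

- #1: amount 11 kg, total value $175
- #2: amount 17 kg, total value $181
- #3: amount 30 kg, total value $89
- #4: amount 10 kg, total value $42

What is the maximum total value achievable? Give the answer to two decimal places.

360.20

Take in order of value per unit:
- #1 (175/11 per unit): all 11 → value 175, running total 175.00
- #2 (181/17 per unit): all 17 → value 181, running total 356.00
- #4 (42/10 per unit): 1 of 10 → value 1×42/10 = 4.2000, running total 360.20
Total 360.20.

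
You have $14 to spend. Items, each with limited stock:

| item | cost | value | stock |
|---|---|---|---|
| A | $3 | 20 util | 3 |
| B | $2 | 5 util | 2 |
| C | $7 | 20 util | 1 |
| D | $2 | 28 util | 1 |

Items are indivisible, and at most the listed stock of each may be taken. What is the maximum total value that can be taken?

93 util

Best selections within cost 14 and stock limits:
- 3×A + 1×B + 1×D: cost 13, value 93
- 3×A + 1×D: cost 11, value 88
Best: 93 util.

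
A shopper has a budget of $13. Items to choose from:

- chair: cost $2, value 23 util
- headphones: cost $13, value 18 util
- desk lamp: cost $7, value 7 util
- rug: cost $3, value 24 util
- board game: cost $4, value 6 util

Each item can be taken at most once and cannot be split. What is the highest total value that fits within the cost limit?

Check high-value combinations within $13:
- chair+desk lamp+rug: cost 2+7+3=12, value 23+7+24=54
- chair+rug+board game: cost 2+3+4=9, value 23+24+6=53
- chair+rug: cost 2+3=5, value 23+24=47
- chair+desk lamp+board game: cost 2+7+4=13, value 23+7+6=36
Best: 54 util.

54 util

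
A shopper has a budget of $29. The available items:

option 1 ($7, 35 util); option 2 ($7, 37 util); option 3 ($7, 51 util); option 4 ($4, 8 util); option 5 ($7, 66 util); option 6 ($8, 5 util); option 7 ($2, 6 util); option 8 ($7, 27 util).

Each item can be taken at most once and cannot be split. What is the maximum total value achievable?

This is a 0/1 knapsack; check combinations near the capacity.
- option 1+option 2+option 3+option 5: cost 7+7+7+7=28, value 35+37+51+66=189
- option 2+option 3+option 5+option 8: cost 7+7+7+7=28, value 37+51+66+27=181
- option 1+option 3+option 5+option 8: cost 7+7+7+7=28, value 35+51+66+27=179
- option 2+option 3+option 4+option 5+option 7: cost 7+7+4+7+2=27, value 37+51+8+66+6=168
Best: 189 util.

189 util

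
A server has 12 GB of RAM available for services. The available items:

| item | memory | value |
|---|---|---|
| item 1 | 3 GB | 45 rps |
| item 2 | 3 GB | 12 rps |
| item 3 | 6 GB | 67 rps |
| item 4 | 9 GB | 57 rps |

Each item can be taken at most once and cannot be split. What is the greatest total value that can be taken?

124 rps

Check high-value combinations within 12 GB:
- item 1+item 2+item 3: memory 3+3+6=12, value 45+12+67=124
- item 1+item 3: memory 3+6=9, value 45+67=112
- item 1+item 4: memory 3+9=12, value 45+57=102
- item 2+item 3: memory 3+6=9, value 12+67=79
Best: 124 rps.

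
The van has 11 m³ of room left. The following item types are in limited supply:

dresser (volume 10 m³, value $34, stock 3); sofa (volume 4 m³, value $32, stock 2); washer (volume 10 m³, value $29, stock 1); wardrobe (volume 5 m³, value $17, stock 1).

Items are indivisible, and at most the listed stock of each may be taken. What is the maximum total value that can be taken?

Best selections within volume 11 and stock limits:
- 2×sofa: volume 8, value 64
- 1×sofa + 1×wardrobe: volume 9, value 49
- 1×dresser: volume 10, value 34
Best: $64.

$64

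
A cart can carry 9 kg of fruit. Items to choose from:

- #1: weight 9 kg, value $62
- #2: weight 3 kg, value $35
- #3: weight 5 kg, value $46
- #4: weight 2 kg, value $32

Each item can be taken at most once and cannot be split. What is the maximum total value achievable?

$81

Check high-value combinations within 9 kg:
- #2+#3: weight 3+5=8, value 35+46=81
- #3+#4: weight 5+2=7, value 46+32=78
- #2+#4: weight 3+2=5, value 35+32=67
Best: $81.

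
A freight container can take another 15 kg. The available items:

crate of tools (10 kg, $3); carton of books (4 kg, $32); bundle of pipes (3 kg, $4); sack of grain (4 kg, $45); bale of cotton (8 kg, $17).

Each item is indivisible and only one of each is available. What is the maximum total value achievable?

$81

This is a 0/1 knapsack; check combinations near the capacity.
- carton of books+bundle of pipes+sack of grain: weight 4+3+4=11, value 32+4+45=81
- carton of books+sack of grain: weight 4+4=8, value 32+45=77
- bundle of pipes+sack of grain+bale of cotton: weight 3+4+8=15, value 4+45+17=66
Best: $81.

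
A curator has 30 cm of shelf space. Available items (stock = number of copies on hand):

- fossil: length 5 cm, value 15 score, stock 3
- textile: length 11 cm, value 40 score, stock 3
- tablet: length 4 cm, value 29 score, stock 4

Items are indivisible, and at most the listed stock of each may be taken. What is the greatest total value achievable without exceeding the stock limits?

Best selections within length 30 and stock limits:
- 1×textile + 4×tablet: length 27, value 156
- 2×fossil + 4×tablet: length 26, value 146
Best: 156 score.

156 score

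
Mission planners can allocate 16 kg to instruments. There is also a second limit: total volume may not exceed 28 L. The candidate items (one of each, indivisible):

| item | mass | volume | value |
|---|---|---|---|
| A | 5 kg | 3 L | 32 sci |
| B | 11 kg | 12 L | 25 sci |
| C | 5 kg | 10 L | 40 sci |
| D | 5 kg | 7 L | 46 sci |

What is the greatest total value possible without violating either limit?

Feasible sets respecting both limits:
- A+C+D: mass 15, volume 20, value 118
- C+D: mass 10, volume 17, value 86
- A+D: mass 10, volume 10, value 78
Best: 118 sci.

118 sci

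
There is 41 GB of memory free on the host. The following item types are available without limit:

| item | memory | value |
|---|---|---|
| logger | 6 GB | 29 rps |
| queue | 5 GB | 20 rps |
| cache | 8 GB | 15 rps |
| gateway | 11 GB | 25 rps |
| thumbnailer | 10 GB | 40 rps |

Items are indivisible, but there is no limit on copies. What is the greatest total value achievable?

194 rps

Best value-per-unit is logger at 29/6; filling with it alone gives 6×29 = 174.
Optimal mix: 6×logger + 1×queue → memory 41, value 194.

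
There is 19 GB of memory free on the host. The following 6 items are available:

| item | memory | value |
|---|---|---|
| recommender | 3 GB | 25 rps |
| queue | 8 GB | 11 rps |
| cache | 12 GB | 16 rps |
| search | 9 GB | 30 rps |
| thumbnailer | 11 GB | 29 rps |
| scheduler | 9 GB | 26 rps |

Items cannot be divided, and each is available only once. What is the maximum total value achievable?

56 rps

This is a 0/1 knapsack; check combinations near the capacity.
- search+scheduler: memory 9+9=18, value 30+26=56
- recommender+search: memory 3+9=12, value 25+30=55
- recommender+thumbnailer: memory 3+11=14, value 25+29=54
Best: 56 rps.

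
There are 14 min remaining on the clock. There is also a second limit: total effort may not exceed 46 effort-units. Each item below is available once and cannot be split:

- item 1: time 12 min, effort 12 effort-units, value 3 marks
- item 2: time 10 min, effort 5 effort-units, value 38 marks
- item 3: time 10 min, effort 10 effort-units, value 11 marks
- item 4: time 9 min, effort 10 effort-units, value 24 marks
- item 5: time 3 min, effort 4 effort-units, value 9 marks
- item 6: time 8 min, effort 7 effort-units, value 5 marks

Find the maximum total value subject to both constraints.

47 marks

Feasible sets respecting both limits:
- item 2+item 5: time 13, effort 9, value 47
- item 2: time 10, effort 5, value 38
- item 4+item 5: time 12, effort 14, value 33
- item 4: time 9, effort 10, value 24
Best: 47 marks.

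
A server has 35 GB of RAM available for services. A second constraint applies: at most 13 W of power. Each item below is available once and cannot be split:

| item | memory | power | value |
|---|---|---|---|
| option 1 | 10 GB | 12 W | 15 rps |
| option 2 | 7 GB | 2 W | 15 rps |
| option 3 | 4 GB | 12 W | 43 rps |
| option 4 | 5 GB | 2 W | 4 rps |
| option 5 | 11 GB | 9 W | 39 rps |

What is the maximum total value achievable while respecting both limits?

58 rps

Feasible sets respecting both limits:
- option 2+option 4+option 5: memory 23, power 13, value 58
- option 2+option 5: memory 18, power 11, value 54
- option 3: memory 4, power 12, value 43
- option 4+option 5: memory 16, power 11, value 43
Best: 58 rps.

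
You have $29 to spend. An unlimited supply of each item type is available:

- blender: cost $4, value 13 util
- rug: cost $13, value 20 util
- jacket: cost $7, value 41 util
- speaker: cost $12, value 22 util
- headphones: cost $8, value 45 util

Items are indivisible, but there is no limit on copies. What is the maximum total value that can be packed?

Best value-per-unit is jacket at 41/7; filling with it alone gives 4×41 = 164.
Optimal mix: 3×jacket + 1×headphones → cost 29, value 168.

168 util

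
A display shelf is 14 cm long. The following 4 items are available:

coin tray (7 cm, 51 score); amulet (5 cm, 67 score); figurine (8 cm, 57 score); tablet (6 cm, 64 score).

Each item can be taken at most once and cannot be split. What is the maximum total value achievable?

This is a 0/1 knapsack; check combinations near the capacity.
- amulet+tablet: length 5+6=11, value 67+64=131
- amulet+figurine: length 5+8=13, value 67+57=124
- figurine+tablet: length 8+6=14, value 57+64=121
- coin tray+amulet: length 7+5=12, value 51+67=118
- coin tray+tablet: length 7+6=13, value 51+64=115
Best: 131 score.

131 score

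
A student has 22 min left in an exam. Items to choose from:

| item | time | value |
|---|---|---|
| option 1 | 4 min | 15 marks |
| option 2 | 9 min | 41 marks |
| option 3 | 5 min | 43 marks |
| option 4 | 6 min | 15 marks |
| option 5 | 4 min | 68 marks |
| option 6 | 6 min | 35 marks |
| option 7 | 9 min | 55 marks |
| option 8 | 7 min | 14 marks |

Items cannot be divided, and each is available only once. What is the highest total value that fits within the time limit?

Check high-value combinations within 22 min:
- option 1+option 3+option 5+option 7: time 4+5+4+9=22, value 15+43+68+55=181
- option 1+option 2+option 3+option 5: time 4+9+5+4=22, value 15+41+43+68=167
- option 3+option 5+option 7: time 5+4+9=18, value 43+68+55=166
Best: 181 marks.

181 marks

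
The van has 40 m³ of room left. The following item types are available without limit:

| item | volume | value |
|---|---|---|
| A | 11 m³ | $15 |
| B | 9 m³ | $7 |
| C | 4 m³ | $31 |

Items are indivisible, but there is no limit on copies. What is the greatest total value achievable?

Best value-per-unit is C at 31/4, and filling with it alone uses volume 10×4=40. No mix of the others beats 10×31 = 310.

$310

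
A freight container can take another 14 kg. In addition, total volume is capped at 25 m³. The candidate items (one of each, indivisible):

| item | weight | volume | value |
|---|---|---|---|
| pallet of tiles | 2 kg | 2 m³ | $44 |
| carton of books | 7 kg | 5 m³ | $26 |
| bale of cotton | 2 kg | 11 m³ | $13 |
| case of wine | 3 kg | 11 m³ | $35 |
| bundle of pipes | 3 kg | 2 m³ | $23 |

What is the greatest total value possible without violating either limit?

$106

Feasible sets respecting both limits:
- pallet of tiles+carton of books+bale of cotton+bundle of pipes: weight 14, volume 20, value 106
- pallet of tiles+carton of books+case of wine: weight 12, volume 18, value 105
- pallet of tiles+case of wine+bundle of pipes: weight 8, volume 15, value 102
Best: $106.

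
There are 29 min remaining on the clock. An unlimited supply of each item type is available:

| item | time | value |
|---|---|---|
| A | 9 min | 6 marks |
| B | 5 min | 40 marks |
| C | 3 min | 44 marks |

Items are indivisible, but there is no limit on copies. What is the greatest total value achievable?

Best value-per-unit is C at 44/3, and filling with it alone uses time 9×3=27. No mix of the others beats 9×44 = 396.

396 marks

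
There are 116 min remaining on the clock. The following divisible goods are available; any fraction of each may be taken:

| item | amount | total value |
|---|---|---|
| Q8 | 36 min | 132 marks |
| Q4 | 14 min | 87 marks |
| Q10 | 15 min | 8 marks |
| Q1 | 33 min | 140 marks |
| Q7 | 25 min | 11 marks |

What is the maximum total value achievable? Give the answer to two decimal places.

Take in order of value per unit:
- Q4 (87/14 per unit): all 14 → value 87, running total 87.00
- Q1 (140/33 per unit): all 33 → value 140, running total 227.00
- Q8 (132/36 per unit): all 36 → value 132, running total 359.00
- Q10 (8/15 per unit): all 15 → value 8, running total 367.00
- Q7 (11/25 per unit): 18 of 25 → value 18×11/25 = 7.9200, running total 374.92
Total 374.92.

374.92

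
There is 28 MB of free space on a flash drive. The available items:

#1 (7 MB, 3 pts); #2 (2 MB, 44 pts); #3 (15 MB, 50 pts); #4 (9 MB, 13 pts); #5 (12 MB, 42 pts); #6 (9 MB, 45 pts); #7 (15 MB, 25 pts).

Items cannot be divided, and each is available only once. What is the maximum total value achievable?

Check high-value combinations within 28 MB:
- #2+#3+#6: size 2+15+9=26, value 44+50+45=139
- #2+#5+#6: size 2+12+9=23, value 44+42+45=131
- #2+#6+#7: size 2+9+15=26, value 44+45+25=114
Best: 139 pts.

139 pts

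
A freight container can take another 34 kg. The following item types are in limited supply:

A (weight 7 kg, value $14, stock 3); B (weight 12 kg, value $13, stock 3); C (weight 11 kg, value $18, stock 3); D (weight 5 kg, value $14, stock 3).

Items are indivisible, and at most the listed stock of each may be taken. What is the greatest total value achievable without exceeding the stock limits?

Top feasible selections:
- 1×A + 1×C + 3×D: weight 33, value 74
- 2×A + 3×D: weight 29, value 70
- 3×A + 2×D: weight 31, value 70
Best: $74.

$74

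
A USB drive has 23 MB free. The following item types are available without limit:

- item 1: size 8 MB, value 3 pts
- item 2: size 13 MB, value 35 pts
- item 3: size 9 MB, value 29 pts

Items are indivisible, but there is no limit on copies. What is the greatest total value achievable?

64 pts

Best value-per-unit is item 3 at 29/9; filling with it alone gives 2×29 = 58.
Optimal mix: 1×item 2 + 1×item 3 → size 22, value 64.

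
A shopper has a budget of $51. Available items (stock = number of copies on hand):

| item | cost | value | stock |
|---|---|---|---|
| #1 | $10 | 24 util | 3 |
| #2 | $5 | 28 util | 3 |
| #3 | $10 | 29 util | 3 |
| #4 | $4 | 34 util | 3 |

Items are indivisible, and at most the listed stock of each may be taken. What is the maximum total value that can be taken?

244 util

Best selections within cost 51 and stock limits:
- 3×#2 + 2×#3 + 3×#4: cost 47, value 244
- 1×#1 + 3×#2 + 1×#3 + 3×#4: cost 47, value 239
- 2×#1 + 3×#2 + 3×#4: cost 47, value 234
Best: 244 util.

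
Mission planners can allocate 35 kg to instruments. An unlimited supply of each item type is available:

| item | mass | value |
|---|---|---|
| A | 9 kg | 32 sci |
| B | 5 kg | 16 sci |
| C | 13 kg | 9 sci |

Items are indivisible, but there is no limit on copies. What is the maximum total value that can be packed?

112 sci

Best value-per-unit is A at 32/9; filling with it alone gives 3×32 = 96.
Optimal mix: 3×A + 1×B → mass 32, value 112.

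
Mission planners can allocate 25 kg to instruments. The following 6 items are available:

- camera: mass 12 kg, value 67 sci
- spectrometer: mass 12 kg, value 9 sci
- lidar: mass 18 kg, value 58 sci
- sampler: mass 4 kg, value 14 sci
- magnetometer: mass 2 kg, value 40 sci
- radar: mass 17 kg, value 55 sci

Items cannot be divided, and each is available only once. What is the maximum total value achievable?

121 sci

This is a 0/1 knapsack; check combinations near the capacity.
- camera+sampler+magnetometer: mass 12+4+2=18, value 67+14+40=121
- lidar+sampler+magnetometer: mass 18+4+2=24, value 58+14+40=112
- sampler+magnetometer+radar: mass 4+2+17=23, value 14+40+55=109
- camera+magnetometer: mass 12+2=14, value 67+40=107
Best: 121 sci.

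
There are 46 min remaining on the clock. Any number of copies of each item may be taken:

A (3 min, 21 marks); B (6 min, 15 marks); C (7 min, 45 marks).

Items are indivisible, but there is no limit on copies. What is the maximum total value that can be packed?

318 marks

Best value-per-unit is A at 21/3; filling with it alone gives 15×21 = 315.
Optimal mix: 13×A + 1×C → time 46, value 318.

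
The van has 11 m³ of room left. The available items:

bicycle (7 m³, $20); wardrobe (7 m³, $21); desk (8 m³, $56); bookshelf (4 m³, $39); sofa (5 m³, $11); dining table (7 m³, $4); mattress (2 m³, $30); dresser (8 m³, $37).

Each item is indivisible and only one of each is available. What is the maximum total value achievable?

$86

Check high-value combinations within 11 m³:
- desk+mattress: volume 8+2=10, value 56+30=86
- bookshelf+sofa+mattress: volume 4+5+2=11, value 39+11+30=80
- bookshelf+mattress: volume 4+2=6, value 39+30=69
Best: $86.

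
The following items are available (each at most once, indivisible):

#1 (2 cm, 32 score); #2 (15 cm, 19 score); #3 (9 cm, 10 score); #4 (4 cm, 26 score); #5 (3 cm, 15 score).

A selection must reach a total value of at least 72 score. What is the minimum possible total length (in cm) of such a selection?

9

Subsets with value ≥ 72, sorted by total length:
- #1+#4+#5: length 9, value 73
- #1+#3+#4+#5: length 18, value 83
- #1+#2+#4: length 21, value 77
- #1+#2+#4+#5: length 24, value 92
Minimum length: 9 cm.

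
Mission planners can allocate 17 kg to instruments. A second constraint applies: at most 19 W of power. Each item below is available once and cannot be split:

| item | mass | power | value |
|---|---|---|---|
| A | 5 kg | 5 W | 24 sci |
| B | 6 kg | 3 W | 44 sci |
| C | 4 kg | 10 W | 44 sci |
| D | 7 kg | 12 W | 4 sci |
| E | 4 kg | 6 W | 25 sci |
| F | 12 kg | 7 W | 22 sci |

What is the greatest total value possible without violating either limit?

Feasible sets respecting both limits:
- B+C+E: mass 14, power 19, value 113
- A+B+C: mass 15, power 18, value 112
- A+B+E: mass 15, power 14, value 93
Best: 113 sci.

113 sci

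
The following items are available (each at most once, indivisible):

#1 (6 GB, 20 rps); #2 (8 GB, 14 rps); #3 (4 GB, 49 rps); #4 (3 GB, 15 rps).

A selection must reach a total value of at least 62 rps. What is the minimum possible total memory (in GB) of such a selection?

Subsets with value ≥ 62, sorted by total memory:
- #3+#4: memory 7, value 64
- #1+#3: memory 10, value 69
- #2+#3: memory 12, value 63
Minimum memory: 7 GB.

7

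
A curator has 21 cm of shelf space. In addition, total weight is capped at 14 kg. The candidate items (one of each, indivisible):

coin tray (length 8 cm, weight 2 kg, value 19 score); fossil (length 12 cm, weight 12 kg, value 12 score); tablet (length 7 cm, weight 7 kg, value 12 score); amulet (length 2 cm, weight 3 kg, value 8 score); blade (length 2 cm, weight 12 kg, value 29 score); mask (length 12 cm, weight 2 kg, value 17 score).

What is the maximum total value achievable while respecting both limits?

Feasible sets respecting both limits:
- coin tray+blade: length 10, weight 14, value 48
- blade+mask: length 14, weight 14, value 46
- coin tray+tablet+amulet: length 17, weight 12, value 39
- tablet+amulet+mask: length 21, weight 12, value 37
Best: 48 score.

48 score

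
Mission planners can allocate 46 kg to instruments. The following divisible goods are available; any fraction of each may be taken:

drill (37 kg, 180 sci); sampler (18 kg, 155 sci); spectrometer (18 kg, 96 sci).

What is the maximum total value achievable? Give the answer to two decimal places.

Take in order of value per unit:
- sampler (155/18 per unit): all 18 → value 155, running total 155.00
- spectrometer (96/18 per unit): all 18 → value 96, running total 251.00
- drill (180/37 per unit): 10 of 37 → value 10×180/37 = 48.6486, running total 299.65
Total 299.65.

299.65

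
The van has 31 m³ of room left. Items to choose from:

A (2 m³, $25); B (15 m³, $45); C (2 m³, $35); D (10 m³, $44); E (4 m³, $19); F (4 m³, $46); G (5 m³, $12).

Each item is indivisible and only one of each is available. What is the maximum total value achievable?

Check high-value combinations within 31 m³:
- A+C+D+E+F+G: volume 2+2+10+4+4+5=27, value 25+35+44+19+46+12=181
- A+B+C+E+F: volume 2+15+2+4+4=27, value 25+45+35+19+46=170
- B+C+D+F: volume 15+2+10+4=31, value 45+35+44+46=170
- A+C+D+E+F: volume 2+2+10+4+4=22, value 25+35+44+19+46=169
Best: $181.

$181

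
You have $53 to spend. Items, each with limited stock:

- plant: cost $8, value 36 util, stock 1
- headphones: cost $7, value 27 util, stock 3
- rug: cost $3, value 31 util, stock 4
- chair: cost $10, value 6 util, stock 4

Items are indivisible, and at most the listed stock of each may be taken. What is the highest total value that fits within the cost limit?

Top feasible selections:
- 1×plant + 3×headphones + 4×rug + 1×chair: cost 51, value 247
- 1×plant + 3×headphones + 4×rug: cost 41, value 241
- 1×plant + 2×headphones + 4×rug + 1×chair: cost 44, value 220
- 3×headphones + 4×rug + 2×chair: cost 53, value 217
Best: 247 util.

247 util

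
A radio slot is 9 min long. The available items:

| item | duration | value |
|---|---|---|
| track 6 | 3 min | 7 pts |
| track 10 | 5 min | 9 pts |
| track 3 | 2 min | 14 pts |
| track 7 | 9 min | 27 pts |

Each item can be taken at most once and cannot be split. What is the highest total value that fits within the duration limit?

27 pts

Check high-value combinations within 9 min:
- track 7: duration 9, value 27
- track 10+track 3: duration 5+2=7, value 9+14=23
- track 6+track 3: duration 3+2=5, value 7+14=21
- track 6+track 10: duration 3+5=8, value 7+9=16
- track 3: duration 2, value 14
Best: 27 pts.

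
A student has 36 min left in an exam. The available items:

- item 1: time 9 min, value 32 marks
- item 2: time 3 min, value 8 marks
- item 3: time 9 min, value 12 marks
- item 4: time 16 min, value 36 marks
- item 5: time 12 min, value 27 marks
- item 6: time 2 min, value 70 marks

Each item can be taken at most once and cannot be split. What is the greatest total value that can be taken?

150 marks

Check high-value combinations within 36 min:
- item 1+item 3+item 4+item 6: time 9+9+16+2=36, value 32+12+36+70=150
- item 1+item 2+item 3+item 5+item 6: time 9+3+9+12+2=35, value 32+8+12+27+70=149
- item 1+item 2+item 4+item 6: time 9+3+16+2=30, value 32+8+36+70=146
- item 1+item 3+item 5+item 6: time 9+9+12+2=32, value 32+12+27+70=141
Best: 150 marks.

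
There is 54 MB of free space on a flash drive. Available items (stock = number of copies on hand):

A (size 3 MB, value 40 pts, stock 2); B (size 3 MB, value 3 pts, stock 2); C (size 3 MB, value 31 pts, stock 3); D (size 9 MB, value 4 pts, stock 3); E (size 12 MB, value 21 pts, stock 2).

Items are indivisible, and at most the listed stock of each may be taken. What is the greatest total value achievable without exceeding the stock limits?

Best selections within size 54 and stock limits:
- 2×A + 2×B + 3×C + 1×D + 2×E: size 54, value 225
- 2×A + 1×B + 3×C + 1×D + 2×E: size 51, value 222
- 2×A + 2×B + 3×C + 2×E: size 45, value 221
- 2×A + 3×C + 1×D + 2×E: size 48, value 219
Best: 225 pts.

225 pts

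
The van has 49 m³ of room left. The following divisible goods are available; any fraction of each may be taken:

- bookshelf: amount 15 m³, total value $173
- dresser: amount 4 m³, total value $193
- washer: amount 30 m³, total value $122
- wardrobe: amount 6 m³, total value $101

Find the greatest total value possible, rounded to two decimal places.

564.60

Take in order of value per unit:
- dresser (193/4 per unit): all 4 → value 193, running total 193.00
- wardrobe (101/6 per unit): all 6 → value 101, running total 294.00
- bookshelf (173/15 per unit): all 15 → value 173, running total 467.00
- washer (122/30 per unit): 24 of 30 → value 24×122/30 = 97.6000, running total 564.60
Total 564.60.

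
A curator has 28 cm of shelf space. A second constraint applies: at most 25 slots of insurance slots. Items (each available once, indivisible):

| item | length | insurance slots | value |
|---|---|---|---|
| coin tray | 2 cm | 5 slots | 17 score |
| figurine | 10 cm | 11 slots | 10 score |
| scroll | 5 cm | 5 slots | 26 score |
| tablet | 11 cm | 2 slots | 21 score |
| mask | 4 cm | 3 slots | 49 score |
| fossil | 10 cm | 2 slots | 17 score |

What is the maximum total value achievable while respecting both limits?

113 score

Feasible sets respecting both limits:
- coin tray+scroll+tablet+mask: length 22, insurance slots 15, value 113
- coin tray+scroll+mask+fossil: length 21, insurance slots 15, value 109
- coin tray+tablet+mask+fossil: length 27, insurance slots 12, value 104
Best: 113 score.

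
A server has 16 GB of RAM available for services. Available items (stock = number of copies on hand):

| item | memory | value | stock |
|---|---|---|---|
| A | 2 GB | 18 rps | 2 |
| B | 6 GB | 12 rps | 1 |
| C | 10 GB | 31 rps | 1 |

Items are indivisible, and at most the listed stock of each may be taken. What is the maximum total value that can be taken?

67 rps

Best selections within memory 16 and stock limits:
- 2×A + 1×C: memory 14, value 67
- 1×A + 1×C: memory 12, value 49
- 2×A + 1×B: memory 10, value 48
- 1×B + 1×C: memory 16, value 43
Best: 67 rps.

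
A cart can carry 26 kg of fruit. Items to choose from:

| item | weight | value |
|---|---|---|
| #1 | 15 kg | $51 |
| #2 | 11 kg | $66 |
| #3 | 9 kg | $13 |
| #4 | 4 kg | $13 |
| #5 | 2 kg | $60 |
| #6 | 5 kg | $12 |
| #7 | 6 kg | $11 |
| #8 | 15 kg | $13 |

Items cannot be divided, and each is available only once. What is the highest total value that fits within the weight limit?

Check high-value combinations within 26 kg:
- #2+#3+#4+#5: weight 11+9+4+2=26, value 66+13+13+60=152
- #2+#4+#5+#6: weight 11+4+2+5=22, value 66+13+60+12=151
- #2+#4+#5+#7: weight 11+4+2+6=23, value 66+13+60+11=150
- #2+#5+#6+#7: weight 11+2+5+6=24, value 66+60+12+11=149
Best: $152.

$152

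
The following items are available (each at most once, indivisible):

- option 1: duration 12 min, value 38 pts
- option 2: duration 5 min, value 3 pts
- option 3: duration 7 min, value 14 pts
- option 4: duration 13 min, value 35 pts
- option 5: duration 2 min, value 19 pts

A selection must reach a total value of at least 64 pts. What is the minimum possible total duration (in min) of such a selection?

21

Subsets with value ≥ 64, sorted by total duration:
- option 1+option 3+option 5: duration 21, value 71
- option 3+option 4+option 5: duration 22, value 68
Minimum duration: 21 min.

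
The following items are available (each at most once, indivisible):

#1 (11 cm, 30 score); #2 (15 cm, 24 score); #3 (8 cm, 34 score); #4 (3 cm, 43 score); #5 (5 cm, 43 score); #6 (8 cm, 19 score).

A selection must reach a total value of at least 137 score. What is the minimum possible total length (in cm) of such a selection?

Subsets with value ≥ 137, sorted by total length:
- #3+#4+#5+#6: length 24, value 139
- #1+#3+#4+#5: length 27, value 150
- #2+#3+#4+#5: length 31, value 144
- #1+#2+#4+#5: length 34, value 140
Minimum length: 24 cm.

24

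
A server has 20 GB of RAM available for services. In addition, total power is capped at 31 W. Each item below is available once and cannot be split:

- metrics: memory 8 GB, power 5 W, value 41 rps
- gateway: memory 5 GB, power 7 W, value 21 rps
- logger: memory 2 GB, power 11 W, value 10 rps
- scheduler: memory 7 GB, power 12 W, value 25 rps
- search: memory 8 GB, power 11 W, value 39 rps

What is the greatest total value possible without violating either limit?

90 rps

Feasible sets respecting both limits:
- metrics+logger+search: memory 18, power 27, value 90
- metrics+gateway+scheduler: memory 20, power 24, value 87
- gateway+scheduler+search: memory 20, power 30, value 85
- metrics+search: memory 16, power 16, value 80
Best: 90 rps.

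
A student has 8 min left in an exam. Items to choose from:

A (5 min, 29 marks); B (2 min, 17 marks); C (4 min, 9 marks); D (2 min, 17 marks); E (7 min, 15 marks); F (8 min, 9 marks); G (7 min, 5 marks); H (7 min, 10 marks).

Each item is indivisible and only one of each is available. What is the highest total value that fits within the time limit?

This is a 0/1 knapsack; check combinations near the capacity.
- A+B: time 5+2=7, value 29+17=46
- A+D: time 5+2=7, value 29+17=46
- B+C+D: time 2+4+2=8, value 17+9+17=43
Best: 46 marks.

46 marks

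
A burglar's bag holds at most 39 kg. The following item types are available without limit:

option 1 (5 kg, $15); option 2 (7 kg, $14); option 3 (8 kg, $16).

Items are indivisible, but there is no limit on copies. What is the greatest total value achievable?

Best value-per-unit is option 1 at 15/5; filling with it alone gives 7×15 = 105.
Optimal mix: 6×option 1 + 1×option 3 → weight 38, value 106.

$106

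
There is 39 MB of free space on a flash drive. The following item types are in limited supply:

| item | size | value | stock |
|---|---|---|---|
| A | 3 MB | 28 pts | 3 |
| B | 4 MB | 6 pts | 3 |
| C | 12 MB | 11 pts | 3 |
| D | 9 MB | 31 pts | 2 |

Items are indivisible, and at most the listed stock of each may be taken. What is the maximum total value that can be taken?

164 pts

Best selections within size 39 and stock limits:
- 3×A + 3×B + 2×D: size 39, value 164
- 3×A + 2×B + 2×D: size 35, value 158
- 3×A + 1×C + 2×D: size 39, value 157
Best: 164 pts.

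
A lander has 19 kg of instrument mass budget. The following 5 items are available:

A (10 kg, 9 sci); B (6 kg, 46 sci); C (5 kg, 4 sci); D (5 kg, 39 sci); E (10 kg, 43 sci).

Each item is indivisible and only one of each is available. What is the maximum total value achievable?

Check high-value combinations within 19 kg:
- B+C+D: mass 6+5+5=16, value 46+4+39=89
- B+E: mass 6+10=16, value 46+43=89
- B+D: mass 6+5=11, value 46+39=85
Best: 89 sci.

89 sci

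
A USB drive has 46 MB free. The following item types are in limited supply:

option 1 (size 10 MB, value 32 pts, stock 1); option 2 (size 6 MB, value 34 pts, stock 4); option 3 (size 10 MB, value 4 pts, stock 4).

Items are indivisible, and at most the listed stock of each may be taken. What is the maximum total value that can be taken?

Top feasible selections:
- 1×option 1 + 4×option 2 + 1×option 3: size 44, value 172
- 1×option 1 + 4×option 2: size 34, value 168
- 4×option 2 + 2×option 3: size 44, value 144
- 4×option 2 + 1×option 3: size 34, value 140
Best: 172 pts.

172 pts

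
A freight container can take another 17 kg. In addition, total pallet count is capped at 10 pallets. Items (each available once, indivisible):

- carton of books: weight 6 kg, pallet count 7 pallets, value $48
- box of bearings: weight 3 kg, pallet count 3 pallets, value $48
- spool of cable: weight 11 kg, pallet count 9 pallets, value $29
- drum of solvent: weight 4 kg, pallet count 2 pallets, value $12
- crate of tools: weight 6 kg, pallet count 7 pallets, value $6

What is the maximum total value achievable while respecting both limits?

Feasible sets respecting both limits:
- carton of books+box of bearings: weight 9, pallet count 10, value 96
- carton of books+drum of solvent: weight 10, pallet count 9, value 60
- box of bearings+drum of solvent: weight 7, pallet count 5, value 60
Best: $96.

$96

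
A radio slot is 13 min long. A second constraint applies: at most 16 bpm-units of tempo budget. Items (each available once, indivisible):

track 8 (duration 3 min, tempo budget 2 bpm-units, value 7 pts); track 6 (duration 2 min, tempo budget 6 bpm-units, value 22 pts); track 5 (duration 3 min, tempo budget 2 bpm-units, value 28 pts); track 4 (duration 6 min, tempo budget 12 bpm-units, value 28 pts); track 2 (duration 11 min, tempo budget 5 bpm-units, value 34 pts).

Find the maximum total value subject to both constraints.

63 pts

Feasible sets respecting both limits:
- track 8+track 5+track 4: duration 12, tempo budget 16, value 63
- track 8+track 6+track 5: duration 8, tempo budget 10, value 57
- track 5+track 4: duration 9, tempo budget 14, value 56
- track 6+track 2: duration 13, tempo budget 11, value 56
Best: 63 pts.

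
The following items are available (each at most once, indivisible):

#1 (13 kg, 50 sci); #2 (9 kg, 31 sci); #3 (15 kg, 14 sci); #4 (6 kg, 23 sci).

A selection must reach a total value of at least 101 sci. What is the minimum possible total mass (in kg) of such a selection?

Subsets with value ≥ 101, sorted by total mass:
- #1+#2+#4: mass 28, value 104
- #1+#2+#3+#4: mass 43, value 118
Minimum mass: 28 kg.

28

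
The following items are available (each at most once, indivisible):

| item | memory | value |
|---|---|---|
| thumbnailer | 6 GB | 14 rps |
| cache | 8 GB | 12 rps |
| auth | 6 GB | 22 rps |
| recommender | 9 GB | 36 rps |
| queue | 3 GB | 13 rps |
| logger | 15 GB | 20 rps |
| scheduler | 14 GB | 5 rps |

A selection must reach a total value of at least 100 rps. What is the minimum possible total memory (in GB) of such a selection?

39

Subsets with value ≥ 100, sorted by total memory:
- thumbnailer+auth+recommender+queue+logger: memory 39, value 105
- cache+auth+recommender+queue+logger: memory 41, value 103
- thumbnailer+cache+auth+recommender+logger: memory 44, value 104
Minimum memory: 39 GB.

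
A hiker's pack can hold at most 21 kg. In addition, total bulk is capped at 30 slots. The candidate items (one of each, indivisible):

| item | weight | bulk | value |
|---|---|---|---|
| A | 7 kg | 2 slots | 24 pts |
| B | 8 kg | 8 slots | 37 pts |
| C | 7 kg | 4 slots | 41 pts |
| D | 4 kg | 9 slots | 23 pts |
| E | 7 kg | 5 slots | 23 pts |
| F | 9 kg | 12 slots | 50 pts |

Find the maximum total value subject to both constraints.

114 pts

Feasible sets respecting both limits:
- C+D+F: weight 20, bulk 25, value 114
- B+D+F: weight 21, bulk 29, value 110
- B+C+D: weight 19, bulk 21, value 101
Best: 114 pts.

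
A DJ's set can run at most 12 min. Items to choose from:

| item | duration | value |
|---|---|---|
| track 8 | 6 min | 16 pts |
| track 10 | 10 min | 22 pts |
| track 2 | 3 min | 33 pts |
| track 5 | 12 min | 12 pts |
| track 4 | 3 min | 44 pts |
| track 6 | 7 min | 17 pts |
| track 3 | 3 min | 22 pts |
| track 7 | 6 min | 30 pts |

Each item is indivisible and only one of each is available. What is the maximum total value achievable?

107 pts

Check high-value combinations within 12 min:
- track 2+track 4+track 7: duration 3+3+6=12, value 33+44+30=107
- track 2+track 4+track 3: duration 3+3+3=9, value 33+44+22=99
- track 4+track 3+track 7: duration 3+3+6=12, value 44+22+30=96
Best: 107 pts.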